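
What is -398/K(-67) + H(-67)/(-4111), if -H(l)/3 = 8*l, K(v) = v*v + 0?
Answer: -8854490/18454279 ≈ -0.47981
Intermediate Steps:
K(v) = v² (K(v) = v² + 0 = v²)
H(l) = -24*l
-398/K(-67) + H(-67)/(-4111) = -398/((-67)²) - 24*(-67)/(-4111) = -398/4489 + 1608*(-1/4111) = -398*1/4489 - 1608/4111 = -398/4489 - 1608/4111 = -8854490/18454279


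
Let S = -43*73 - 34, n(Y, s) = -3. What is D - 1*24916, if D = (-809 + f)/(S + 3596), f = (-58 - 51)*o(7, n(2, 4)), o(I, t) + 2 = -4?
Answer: -10539623/423 ≈ -24916.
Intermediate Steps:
S = -3173 (S = -3139 - 34 = -3173)
o(I, t) = -6 (o(I, t) = -2 - 4 = -6)
f = 654 (f = (-58 - 51)*(-6) = -109*(-6) = 654)
D = -155/423 (D = (-809 + 654)/(-3173 + 3596) = -155/423 ≈ -0.36643)
D - 1*24916 = -155/423 - 1*24916 = -155/423 - 24916 = -10539623/423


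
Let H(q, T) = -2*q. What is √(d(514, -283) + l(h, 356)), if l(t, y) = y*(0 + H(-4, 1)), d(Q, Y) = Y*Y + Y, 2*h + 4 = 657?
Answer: 17*√286 ≈ 287.50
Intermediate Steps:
h = 653/2 (h = -2 + (½)*657 = -2 + 657/2 = 653/2 ≈ 326.50)
d(Q, Y) = Y + Y² (d(Q, Y) = Y² + Y = Y + Y²)
l(t, y) = 8*y (l(t, y) = y*(0 - 2*(-4)) = y*(0 + 8) = y*8 = 8*y)
√(d(514, -283) + l(h, 356)) = √(-283*(1 - 283) + 8*356) = √(-283*(-282) + 2848) = √(79806 + 2848) = √82654 = 17*√286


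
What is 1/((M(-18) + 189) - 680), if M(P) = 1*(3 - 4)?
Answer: -1/492 ≈ -0.0020325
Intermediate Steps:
M(P) = -1 (M(P) = 1*(-1) = -1)
1/((M(-18) + 189) - 680) = 1/((-1 + 189) - 680) = 1/(188 - 680) = 1/(-492) = -1/492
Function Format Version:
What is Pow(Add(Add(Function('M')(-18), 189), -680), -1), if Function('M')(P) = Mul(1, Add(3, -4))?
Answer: Rational(-1, 492) ≈ -0.0020325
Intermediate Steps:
Function('M')(P) = -1 (Function('M')(P) = Mul(1, -1) = -1)
Pow(Add(Add(Function('M')(-18), 189), -680), -1) = Pow(Add(Add(-1, 189), -680), -1) = Pow(Add(188, -680), -1) = Pow(-492, -1) = Rational(-1, 492)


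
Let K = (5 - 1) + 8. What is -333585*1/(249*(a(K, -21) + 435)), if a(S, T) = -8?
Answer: -15885/5063 ≈ -3.1375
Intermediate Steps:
K = 12 (K = 4 + 8 = 12)
-333585*1/(249*(a(K, -21) + 435)) = -333585*1/(249*(-8 + 435)) = -333585/(427*249) = -333585/106323 = -333585*1/106323 = -15885/5063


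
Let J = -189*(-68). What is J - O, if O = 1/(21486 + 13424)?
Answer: 448663319/34910 ≈ 12852.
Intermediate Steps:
O = 1/34910 ≈ 2.8645e-5
J = 12852
J - O = 12852 - 1*1/34910 = 12852 - 1/34910 = 448663319/34910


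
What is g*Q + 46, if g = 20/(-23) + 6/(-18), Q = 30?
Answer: 228/23 ≈ 9.9130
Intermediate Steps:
g = -83/69 (g = 20*(-1/23) + 6*(-1/18) = -20/23 - 1/3 = -83/69 ≈ -1.2029)
g*Q + 46 = -83/69*30 + 46 = -830/23 + 46 = 228/23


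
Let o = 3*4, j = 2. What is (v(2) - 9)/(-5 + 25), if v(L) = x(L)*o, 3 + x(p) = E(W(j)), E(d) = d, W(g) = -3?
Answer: -81/20 ≈ -4.0500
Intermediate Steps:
o = 12
x(p) = -6 (x(p) = -3 - 3 = -6)
v(L) = -72 (v(L) = -6*12 = -72)
(v(2) - 9)/(-5 + 25) = (-72 - 9)/(-5 + 25) = -81/20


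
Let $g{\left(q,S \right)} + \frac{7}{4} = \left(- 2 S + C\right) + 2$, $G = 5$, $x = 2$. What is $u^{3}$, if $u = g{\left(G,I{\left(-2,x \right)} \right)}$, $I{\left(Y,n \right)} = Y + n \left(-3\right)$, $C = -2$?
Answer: $\frac{185193}{64} \approx 2893.6$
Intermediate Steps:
$I{\left(Y,n \right)} = Y - 3 n$
$g{\left(q,S \right)} = - \frac{7}{4} - 2 S$ ($g{\left(q,S \right)} = - \frac{7}{4} + \left(\left(- 2 S - 2\right) + 2\right) = - \frac{7}{4} + \left(\left(-2 - 2 S\right) + 2\right) = - \frac{7}{4} - 2 S$)
$u = \frac{57}{4}$ ($u = - \frac{7}{4} - 2 \left(-2 - 6\right) = - \frac{7}{4} - -16 = - \frac{7}{4} + 16 = \frac{57}{4} \approx 14.25$)
$u^{3} = \left(\frac{57}{4}\right)^{3} = \frac{185193}{64}$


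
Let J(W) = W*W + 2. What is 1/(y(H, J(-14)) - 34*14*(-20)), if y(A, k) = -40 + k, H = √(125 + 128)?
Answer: 1/9678 ≈ 0.00010333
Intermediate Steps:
J(W) = 2 + W² (J(W) = W² + 2 = 2 + W²)
H = √253 ≈ 15.906
1/(y(H, J(-14)) - 34*14*(-20)) = 1/((-40 + (2 + (-14)²)) - 34*14*(-20)) = 1/((-40 + (2 + 196)) - 476*(-20)) = 1/((-40 + 198) + 9520) = 1/(158 + 9520) = 1/9678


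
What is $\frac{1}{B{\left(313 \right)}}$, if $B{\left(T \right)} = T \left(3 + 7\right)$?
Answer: $\frac{1}{3130} \approx 0.00031949$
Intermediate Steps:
$B{\left(T \right)} = 10 T$ ($B{\left(T \right)} = T 10 = 10 T$)
$\frac{1}{B{\left(313 \right)}} = \frac{1}{10 \cdot 313} = \frac{1}{3130}$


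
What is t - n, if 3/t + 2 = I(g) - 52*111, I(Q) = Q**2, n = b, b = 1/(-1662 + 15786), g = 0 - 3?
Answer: -48137/81424860 ≈ -0.00059118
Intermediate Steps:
g = -3
b = 1/14124 ≈ 7.0801e-5
n = 1/14124 ≈ 7.0801e-5
t = -3/5765 (t = 3/(-2 + ((-3)**2 - 52*111)) = 3/(-2 + (9 - 5772)) = 3/(-2 - 5763) = 3/(-5765) = 3*(-1/5765) = -3/5765 ≈ -0.00052038)
t - n = -3/5765 - 1*1/14124 = -3/5765 - 1/14124 = -48137/81424860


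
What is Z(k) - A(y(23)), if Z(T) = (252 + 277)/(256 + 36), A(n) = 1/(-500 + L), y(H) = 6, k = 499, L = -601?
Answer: 582721/321492 ≈ 1.8126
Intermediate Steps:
A(n) = -1/1101 (A(n) = 1/(-500 - 601) = 1/(-1101) = -1/1101)
Z(T) = 529/292
Z(k) - A(y(23)) = 529/292 - 1*(-1/1101) = 529/292 + 1/1101 = 582721/321492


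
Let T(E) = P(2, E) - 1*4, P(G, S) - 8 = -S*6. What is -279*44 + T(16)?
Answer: -12368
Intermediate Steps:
P(G, S) = 8 - 6*S (P(G, S) = 8 - S*6 = 8 - 6*S)
T(E) = 4 - 6*E (T(E) = (8 - 6*E) - 1*4 = (8 - 6*E) - 4 = 4 - 6*E)
-279*44 + T(16) = -279*44 + (4 - 6*16) = -12276 + (4 - 96) = -12276 - 92 = -12368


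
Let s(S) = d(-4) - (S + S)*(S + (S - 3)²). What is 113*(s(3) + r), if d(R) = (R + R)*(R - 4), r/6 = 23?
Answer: 20792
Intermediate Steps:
r = 138 (r = 6*23 = 138)
d(R) = 2*R*(-4 + R) (d(R) = (2*R)*(-4 + R) = 2*R*(-4 + R))
s(S) = 64 - 2*S*(S + (-3 + S)²) (s(S) = 2*(-4)*(-4 - 4) - (S + S)*(S + (S - 3)²) = 2*(-4)*(-8) - 2*S*(S + (-3 + S)²) = 64 - 2*S*(S + (-3 + S)²))
113*(s(3) + r) = 113*((64 - 2*3² - 2*3*(-3 + 3)²) + 138) = 113*((64 - 2*9 - 2*3*0²) + 138) = 113*((64 - 18 - 2*3*0) + 138) = 113*((64 - 18 + 0) + 138) = 113*(46 + 138) = 113*184 = 20792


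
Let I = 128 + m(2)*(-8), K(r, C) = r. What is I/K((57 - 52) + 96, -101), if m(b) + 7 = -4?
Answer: 216/101 ≈ 2.1386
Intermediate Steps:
m(b) = -11 (m(b) = -7 - 4 = -11)
I = 216 (I = 128 - 11*(-8) = 128 + 88 = 216)
I/K((57 - 52) + 96, -101) = 216/((57 - 52) + 96) = 216/(5 + 96) = 216/101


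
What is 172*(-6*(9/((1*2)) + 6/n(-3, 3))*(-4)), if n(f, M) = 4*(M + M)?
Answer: 19608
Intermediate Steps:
n(f, M) = 8*M (n(f, M) = 4*(2*M) = 8*M)
172*(-6*(9/((1*2)) + 6/n(-3, 3))*(-4)) = 172*(-6*(9/((1*2)) + 6/((8*3)))*(-4)) = 172*(-6*(9/2 + 6/24)*(-4)) = 172*(-6*(9*(½) + 6*(1/24))*(-4)) = 172*(-6*(9/2 + ¼)*(-4)) = 172*(-6*19/4*(-4)) = 172*(-57/2*(-4)) = 172*114 = 19608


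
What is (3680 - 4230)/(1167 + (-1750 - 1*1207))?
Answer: 55/179 ≈ 0.30726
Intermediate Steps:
(3680 - 4230)/(1167 + (-1750 - 1*1207)) = -550/(1167 + (-1750 - 1207)) = -550/(1167 - 2957) = -550/(-1790) = -550*(-1/1790) = 55/179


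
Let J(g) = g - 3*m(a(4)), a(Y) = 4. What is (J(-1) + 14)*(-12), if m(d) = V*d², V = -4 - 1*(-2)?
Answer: -1308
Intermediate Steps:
V = -2 (V = -4 + 2 = -2)
m(d) = -2*d²
J(g) = 96 + g (J(g) = g - (-6)*4² = g - (-6)*16 = g - 3*(-32) = g + 96 = 96 + g)
(J(-1) + 14)*(-12) = ((96 - 1) + 14)*(-12) = (95 + 14)*(-12) = 109*(-12) = -1308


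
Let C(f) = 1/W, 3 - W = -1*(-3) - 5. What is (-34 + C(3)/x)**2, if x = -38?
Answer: 41744521/36100 ≈ 1156.4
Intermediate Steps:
W = 5 (W = 3 - (-1*(-3) - 5) = 3 - (3 - 5) = 3 - 1*(-2) = 3 + 2 = 5)
C(f) = 1/5
(-34 + C(3)/x)**2 = (-34 + (1/5)/(-38))**2 = (-34 + (1/5)*(-1/38))**2 = (-34 - 1/190)**2 = (-6461/190)**2 = 41744521/36100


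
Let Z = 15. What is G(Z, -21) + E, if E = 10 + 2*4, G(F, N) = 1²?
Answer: 19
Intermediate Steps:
G(F, N) = 1
E = 18 (E = 10 + 8 = 18)
G(Z, -21) + E = 1 + 18 = 19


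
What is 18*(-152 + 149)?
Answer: -54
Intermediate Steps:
18*(-152 + 149) = 18*(-3) = -54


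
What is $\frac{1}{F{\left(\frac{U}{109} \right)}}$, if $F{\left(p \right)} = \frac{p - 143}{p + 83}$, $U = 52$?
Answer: $- \frac{9099}{15535} \approx -0.58571$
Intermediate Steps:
$F{\left(p \right)} = \frac{-143 + p}{83 + p}$
$\frac{1}{F{\left(\frac{U}{109} \right)}} = \frac{1}{\frac{1}{83 + \frac{52}{109}} \left(-143 + \frac{52}{109}\right)} = \frac{1}{\frac{1}{\frac{9099}{109}} \left(- \frac{15535}{109}\right)} = \frac{1}{\frac{109}{9099} \left(- \frac{15535}{109}\right)} = \frac{1}{- \frac{15535}{9099}} = - \frac{9099}{15535}$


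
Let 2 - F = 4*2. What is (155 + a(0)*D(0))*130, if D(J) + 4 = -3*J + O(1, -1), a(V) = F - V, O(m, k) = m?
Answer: 22490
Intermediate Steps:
F = -6 (F = 2 - 4*2 = 2 - 1*8 = 2 - 8 = -6)
a(V) = -6 - V
D(J) = -3 - 3*J (D(J) = -4 + (-3*J + 1) = -4 + (1 - 3*J) = -3 - 3*J)
(155 + a(0)*D(0))*130 = (155 + (-6 - 1*0)*(-3 - 3*0))*130 = (155 + (-6 + 0)*(-3 + 0))*130 = (155 - 6*(-3))*130 = (155 + 18)*130 = 173*130 = 22490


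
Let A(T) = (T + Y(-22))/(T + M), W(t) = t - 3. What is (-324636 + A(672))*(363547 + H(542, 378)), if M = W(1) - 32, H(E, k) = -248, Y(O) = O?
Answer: -37622720926141/319 ≈ -1.1794e+11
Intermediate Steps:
W(t) = -3 + t
M = -34 (M = (-3 + 1) - 32 = -2 - 32 = -34)
A(T) = (-22 + T)/(-34 + T) (A(T) = (T - 22)/(T - 34) = (-22 + T)/(-34 + T))
(-324636 + A(672))*(363547 + H(542, 378)) = (-324636 + (-22 + 672)/(-34 + 672))*(363547 - 248) = (-324636 + 650/638)*363299 = (-324636 + (1/638)*650)*363299 = (-324636 + 325/319)*363299 = -103558559/319*363299 = -37622720926141/319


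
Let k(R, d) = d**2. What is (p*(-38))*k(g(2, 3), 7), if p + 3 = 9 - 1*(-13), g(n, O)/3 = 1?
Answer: -35378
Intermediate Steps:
g(n, O) = 3 (g(n, O) = 3*1 = 3)
p = 19 (p = -3 + (9 - 1*(-13)) = -3 + (9 + 13) = -3 + 22 = 19)
(p*(-38))*k(g(2, 3), 7) = (19*(-38))*7**2 = -722*49 = -35378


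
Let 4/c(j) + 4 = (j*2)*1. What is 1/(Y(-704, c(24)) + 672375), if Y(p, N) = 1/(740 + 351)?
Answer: 1091/733561126 ≈ 1.4873e-6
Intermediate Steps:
c(j) = 4/(-4 + 2*j) (c(j) = 4/(-4 + (j*2)*1) = 4/(-4 + (2*j)*1) = 4/(-4 + 2*j))
Y(p, N) = 1/1091
1/(Y(-704, c(24)) + 672375) = 1/(1/1091 + 672375) = 1/(733561126/1091) = 1091/733561126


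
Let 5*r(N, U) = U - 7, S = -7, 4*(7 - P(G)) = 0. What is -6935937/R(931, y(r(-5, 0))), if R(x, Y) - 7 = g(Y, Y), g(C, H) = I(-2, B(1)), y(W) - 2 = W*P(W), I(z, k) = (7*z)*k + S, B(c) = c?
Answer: 6935937/14 ≈ 4.9542e+5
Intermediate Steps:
P(G) = 7 (P(G) = 7 - ¼*0 = 7 + 0 = 7)
r(N, U) = -7/5 + U/5 (r(N, U) = (U - 7)/5 = (-7 + U)/5 = -7/5 + U/5)
I(z, k) = -7 + 7*k*z (I(z, k) = (7*z)*k - 7 = 7*k*z - 7 = -7 + 7*k*z)
y(W) = 2 + 7*W (y(W) = 2 + W*7 = 2 + 7*W)
g(C, H) = -21 (g(C, H) = -7 + 7*1*(-2) = -7 - 14 = -21)
R(x, Y) = -14 (R(x, Y) = 7 - 21 = -14)
-6935937/R(931, y(r(-5, 0))) = -6935937/(-14) = -6935937*(-1/14) = 6935937/14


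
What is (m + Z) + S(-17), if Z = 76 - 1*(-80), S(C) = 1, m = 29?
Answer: 186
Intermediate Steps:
Z = 156 (Z = 76 + 80 = 156)
(m + Z) + S(-17) = (29 + 156) + 1 = 185 + 1 = 186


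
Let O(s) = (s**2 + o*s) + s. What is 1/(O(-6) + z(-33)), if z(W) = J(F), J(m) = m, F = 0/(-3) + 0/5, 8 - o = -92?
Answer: -1/570 ≈ -0.0017544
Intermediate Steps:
o = 100 (o = 8 - 1*(-92) = 8 + 92 = 100)
F = 0 (F = 0*(-1/3) + 0*(1/5) = 0 + 0 = 0)
z(W) = 0
O(s) = s**2 + 101*s (O(s) = (s**2 + 100*s) + s = s**2 + 101*s)
1/(O(-6) + z(-33)) = 1/(-6*(101 - 6) + 0) = 1/(-6*95 + 0) = 1/(-570 + 0) = 1/(-570) = -1/570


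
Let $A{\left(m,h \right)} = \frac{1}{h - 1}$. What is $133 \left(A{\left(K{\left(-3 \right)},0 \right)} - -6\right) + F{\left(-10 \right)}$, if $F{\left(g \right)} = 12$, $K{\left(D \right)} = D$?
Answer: $677$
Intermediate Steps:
$A{\left(m,h \right)} = \frac{1}{-1 + h}$
$133 \left(A{\left(K{\left(-3 \right)},0 \right)} - -6\right) + F{\left(-10 \right)} = 133 \left(\frac{1}{-1 + 0} - -6\right) + 12 = 133 \left(\frac{1}{-1} + 6\right) + 12 = 133 \left(-1 + 6\right) + 12 = 133 \cdot 5 + 12 = 665 + 12 = 677$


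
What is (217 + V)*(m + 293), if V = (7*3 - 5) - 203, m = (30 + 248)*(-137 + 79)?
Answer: -474930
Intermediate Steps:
m = -16124 (m = 278*(-58) = -16124)
V = -187 (V = (21 - 5) - 203 = 16 - 203 = -187)
(217 + V)*(m + 293) = (217 - 187)*(-16124 + 293) = 30*(-15831) = -474930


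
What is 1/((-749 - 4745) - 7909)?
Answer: -1/13403 ≈ -7.4610e-5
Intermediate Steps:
1/((-749 - 4745) - 7909) = 1/(-5494 - 7909) = 1/(-13403) = -1/13403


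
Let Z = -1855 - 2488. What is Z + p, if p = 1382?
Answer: -2961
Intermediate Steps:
Z = -4343
Z + p = -4343 + 1382 = -2961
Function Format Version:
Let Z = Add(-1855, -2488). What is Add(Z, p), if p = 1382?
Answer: -2961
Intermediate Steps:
Z = -4343
Add(Z, p) = Add(-4343, 1382) = -2961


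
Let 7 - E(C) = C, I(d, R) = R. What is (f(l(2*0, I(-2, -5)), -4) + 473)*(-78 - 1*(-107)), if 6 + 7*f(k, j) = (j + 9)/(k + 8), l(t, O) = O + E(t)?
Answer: 191719/14 ≈ 13694.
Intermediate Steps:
E(C) = 7 - C
l(t, O) = 7 + O - t (l(t, O) = O + (7 - t) = 7 + O - t)
f(k, j) = -6/7 + (9 + j)/(7*(8 + k)) (f(k, j) = -6/7 + ((j + 9)/(k + 8))/7 = -6/7 + ((9 + j)/(8 + k))/7 = -6/7 + (9 + j)/(7*(8 + k)))
(f(l(2*0, I(-2, -5)), -4) + 473)*(-78 - 1*(-107)) = ((-39 - 4 - 6*(7 - 5 - 2*0))/(7*(8 + (7 - 5 - 2*0))) + 473)*(-78 - 1*(-107)) = ((-39 - 4 - 6*(7 - 5 - 1*0))/(7*(8 + (7 - 5 - 1*0))) + 473)*(-78 + 107) = ((-39 - 4 - 6*(7 - 5 + 0))/(7*(8 + (7 - 5 + 0))) + 473)*29 = ((-39 - 4 - 6*2)/(7*(8 + 2)) + 473)*29 = ((⅐)*(-39 - 4 - 12)/10 + 473)*29 = ((⅐)*(⅒)*(-55) + 473)*29 = (-11/14 + 473)*29 = (6611/14)*29 = 191719/14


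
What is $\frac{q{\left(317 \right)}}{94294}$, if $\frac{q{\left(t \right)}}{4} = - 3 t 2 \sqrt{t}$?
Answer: $- \frac{3804 \sqrt{317}}{47147} \approx -1.4365$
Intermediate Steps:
$q{\left(t \right)} = - 24 t^{\frac{3}{2}}$ ($q{\left(t \right)} = 4 - 3 t 2 \sqrt{t} = 4 - 6 t \sqrt{t} = 4 \left(- 6 t^{\frac{3}{2}}\right) = - 24 t^{\frac{3}{2}}$)
$\frac{q{\left(317 \right)}}{94294} = \frac{\left(-24\right) 317^{\frac{3}{2}}}{94294} = - 24 \cdot 317 \sqrt{317} \cdot \frac{1}{94294} = - 7608 \sqrt{317} \cdot \frac{1}{94294} = - \frac{3804 \sqrt{317}}{47147}$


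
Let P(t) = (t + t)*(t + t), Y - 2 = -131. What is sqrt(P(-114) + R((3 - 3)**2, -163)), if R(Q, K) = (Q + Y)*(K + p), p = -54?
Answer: sqrt(79977) ≈ 282.80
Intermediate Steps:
Y = -129 (Y = 2 - 131 = -129)
R(Q, K) = (-129 + Q)*(-54 + K) (R(Q, K) = (Q - 129)*(K - 54) = (-129 + Q)*(-54 + K))
P(t) = 4*t**2 (P(t) = (2*t)*(2*t) = 4*t**2)
sqrt(P(-114) + R((3 - 3)**2, -163)) = sqrt(4*(-114)**2 + (6966 - 129*(-163) - 54*(3 - 3)**2 - 163*(3 - 3)**2)) = sqrt(4*12996 + (6966 + 21027 - 54*0**2 - 163*0**2)) = sqrt(51984 + (6966 + 21027 - 54*0 - 163*0)) = sqrt(51984 + (6966 + 21027 + 0 + 0)) = sqrt(51984 + 27993) = sqrt(79977)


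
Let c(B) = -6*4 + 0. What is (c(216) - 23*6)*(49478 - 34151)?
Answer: -2482974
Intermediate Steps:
c(B) = -24 (c(B) = -24 + 0 = -24)
(c(216) - 23*6)*(49478 - 34151) = (-24 - 23*6)*(49478 - 34151) = (-24 - 138)*15327 = -162*15327 = -2482974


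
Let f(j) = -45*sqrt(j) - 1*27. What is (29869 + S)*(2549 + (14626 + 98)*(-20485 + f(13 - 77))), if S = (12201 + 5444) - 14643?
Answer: -9927572505069 - 174237337440*I ≈ -9.9276e+12 - 1.7424e+11*I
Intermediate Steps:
S = 3002 (S = 17645 - 14643 = 3002)
f(j) = -27 - 45*sqrt(j) (f(j) = -45*sqrt(j) - 27 = -27 - 45*sqrt(j))
(29869 + S)*(2549 + (14626 + 98)*(-20485 + f(13 - 77))) = (29869 + 3002)*(2549 + (14626 + 98)*(-20485 + (-27 - 45*sqrt(13 - 77)))) = 32871*(2549 + 14724*(-20485 + (-27 - 360*I))) = 32871*(2549 + 14724*(-20512 - 360*I)) = 32871*(2549 + (-302018688 - 5300640*I)) = 32871*(-302016139 - 5300640*I) = -9927572505069 - 174237337440*I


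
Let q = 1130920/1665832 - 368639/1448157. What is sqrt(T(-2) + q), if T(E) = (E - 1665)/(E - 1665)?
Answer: sqrt(2643197900234161650519)/43078326279 ≈ 1.1935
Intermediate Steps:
T(E) = 1 (T(E) = (-1665 + E)/(-1665 + E) = 1)
q = 18279626282/43078326279 (q = 1130920*(1/1665832) - 368639*1/1448157 = 20195/29747 - 368639/1448157 = 18279626282/43078326279 ≈ 0.42433)
sqrt(T(-2) + q) = sqrt(1 + 18279626282/43078326279) = sqrt(61357952561/43078326279) = sqrt(2643197900234161650519)/43078326279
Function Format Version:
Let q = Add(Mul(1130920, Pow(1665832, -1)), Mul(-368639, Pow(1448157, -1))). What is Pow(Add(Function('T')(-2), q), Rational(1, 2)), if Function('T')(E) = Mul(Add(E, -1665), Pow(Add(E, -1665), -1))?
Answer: Mul(Rational(1, 43078326279), Pow(2643197900234161650519, Rational(1, 2))) ≈ 1.1935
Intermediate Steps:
Function('T')(E) = 1 (Function('T')(E) = Mul(Add(-1665, E), Pow(Add(-1665, E), -1)) = 1)
q = Rational(18279626282, 43078326279) (q = Add(Mul(1130920, Rational(1, 1665832)), Mul(-368639, Rational(1, 1448157))) = Add(Rational(20195, 29747), Rational(-368639, 1448157)) = Rational(18279626282, 43078326279) ≈ 0.42433)
Pow(Add(Function('T')(-2), q), Rational(1, 2)) = Pow(Add(1, Rational(18279626282, 43078326279)), Rational(1, 2)) = Pow(Rational(61357952561, 43078326279), Rational(1, 2)) = Mul(Rational(1, 43078326279), Pow(2643197900234161650519, Rational(1, 2)))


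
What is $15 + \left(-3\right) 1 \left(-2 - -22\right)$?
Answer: $-45$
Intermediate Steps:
$15 + \left(-3\right) 1 \left(-2 - -22\right) = 15 - 3 \left(-2 + 22\right) = 15 - 60 = -45$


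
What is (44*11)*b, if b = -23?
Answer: -11132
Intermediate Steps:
(44*11)*b = (44*11)*(-23) = 484*(-23) = -11132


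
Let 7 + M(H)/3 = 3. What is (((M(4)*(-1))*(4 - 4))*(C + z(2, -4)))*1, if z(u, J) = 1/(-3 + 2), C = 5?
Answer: 0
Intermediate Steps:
M(H) = -12 (M(H) = -21 + 3*3 = -21 + 9 = -12)
z(u, J) = -1 (z(u, J) = 1/(-1) = -1)
(((M(4)*(-1))*(4 - 4))*(C + z(2, -4)))*1 = (((-12*(-1))*(4 - 4))*(5 - 1))*1 = ((12*0)*4)*1 = (0*4)*1 = 0*1 = 0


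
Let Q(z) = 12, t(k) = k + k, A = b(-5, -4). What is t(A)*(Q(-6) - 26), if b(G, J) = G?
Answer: 140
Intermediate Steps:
A = -5
t(k) = 2*k
t(A)*(Q(-6) - 26) = (2*(-5))*(12 - 26) = -10*(-14) = 140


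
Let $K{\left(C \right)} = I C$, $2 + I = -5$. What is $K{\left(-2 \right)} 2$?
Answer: $28$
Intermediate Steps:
$I = -7$ ($I = -2 - 5 = -7$)
$K{\left(C \right)} = - 7 C$
$K{\left(-2 \right)} 2 = \left(-7\right) \left(-2\right) 2 = 14 \cdot 2 = 28$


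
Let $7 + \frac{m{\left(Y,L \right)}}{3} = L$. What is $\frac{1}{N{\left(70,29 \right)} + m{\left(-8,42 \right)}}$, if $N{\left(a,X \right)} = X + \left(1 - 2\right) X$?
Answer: $\frac{1}{105} \approx 0.0095238$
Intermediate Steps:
$m{\left(Y,L \right)} = -21 + 3 L$
$N{\left(a,X \right)} = 0$ ($N{\left(a,X \right)} = X - X = 0$)
$\frac{1}{N{\left(70,29 \right)} + m{\left(-8,42 \right)}} = \frac{1}{0 + \left(-21 + 3 \cdot 42\right)} = \frac{1}{0 + \left(-21 + 126\right)} = \frac{1}{0 + 105} = \frac{1}{105}$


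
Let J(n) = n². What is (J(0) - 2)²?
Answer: 4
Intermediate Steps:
(J(0) - 2)² = (0² - 2)² = (0 - 2)² = (-2)² = 4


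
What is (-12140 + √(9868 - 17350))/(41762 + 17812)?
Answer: -6070/29787 + I*√7482/59574 ≈ -0.20378 + 0.001452*I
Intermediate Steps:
(-12140 + √(9868 - 17350))/(41762 + 17812) = (-12140 + √(-7482))/59574 = (-12140 + I*√7482)*(1/59574) = -6070/29787 + I*√7482/59574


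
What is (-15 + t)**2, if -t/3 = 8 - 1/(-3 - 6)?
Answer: 13924/9 ≈ 1547.1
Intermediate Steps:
t = -73/3 (t = -3*(8 - 1/(-3 - 6)) = -3*(8 - 1/(-9)) = -3*(8 - 1*(-1/9)) = -3*(8 + 1/9) = -3*73/9 = -73/3 ≈ -24.333)
(-15 + t)**2 = (-15 - 73/3)**2 = (-118/3)**2 = 13924/9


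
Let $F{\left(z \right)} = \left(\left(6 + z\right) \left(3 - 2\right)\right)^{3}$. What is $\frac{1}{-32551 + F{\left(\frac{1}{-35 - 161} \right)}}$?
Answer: $- \frac{7529536}{243471691961} \approx -3.0926 \cdot 10^{-5}$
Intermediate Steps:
$F{\left(z \right)} = \left(6 + z\right)^{3}$ ($F{\left(z \right)} = \left(\left(6 + z\right) 1\right)^{3} = \left(6 + z\right)^{3}$)
$\frac{1}{-32551 + F{\left(\frac{1}{-35 - 161} \right)}} = \frac{1}{-32551 + \left(6 + \frac{1}{-35 - 161}\right)^{3}} = \frac{1}{-32551 + \left(6 + \frac{1}{-196}\right)^{3}} = \frac{1}{-32551 + \left(6 - \frac{1}{196}\right)^{3}} = \frac{1}{-32551 + \left(\frac{1175}{196}\right)^{3}} = \frac{1}{-32551 + \frac{1622234375}{7529536}} = \frac{1}{- \frac{243471691961}{7529536}} = - \frac{7529536}{243471691961}$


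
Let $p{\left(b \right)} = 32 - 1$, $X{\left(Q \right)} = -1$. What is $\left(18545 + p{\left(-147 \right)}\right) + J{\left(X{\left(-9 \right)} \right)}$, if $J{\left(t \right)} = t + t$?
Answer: $18574$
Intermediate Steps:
$J{\left(t \right)} = 2 t$
$p{\left(b \right)} = 31$ ($p{\left(b \right)} = 32 - 1 = 31$)
$\left(18545 + p{\left(-147 \right)}\right) + J{\left(X{\left(-9 \right)} \right)} = \left(18545 + 31\right) + 2 \left(-1\right) = 18576 - 2 = 18574$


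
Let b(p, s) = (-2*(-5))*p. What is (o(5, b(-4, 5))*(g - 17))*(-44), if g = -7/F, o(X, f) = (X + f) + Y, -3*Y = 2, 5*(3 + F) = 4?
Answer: -65056/3 ≈ -21685.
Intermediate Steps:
F = -11/5 (F = -3 + (⅕)*4 = -3 + ⅘ = -11/5 ≈ -2.2000)
Y = -⅔ (Y = -⅓*2 = -⅔ ≈ -0.66667)
b(p, s) = 10*p
o(X, f) = -⅔ + X + f (o(X, f) = (X + f) - ⅔ = -⅔ + X + f)
g = 35/11 (g = -7/(-11/5) = -7*(-5/11) = 35/11 ≈ 3.1818)
(o(5, b(-4, 5))*(g - 17))*(-44) = ((-⅔ + 5 + 10*(-4))*(35/11 - 17))*(-44) = ((-⅔ + 5 - 40)*(-152/11))*(-44) = -107/3*(-152/11)*(-44) = (16264/33)*(-44) = -65056/3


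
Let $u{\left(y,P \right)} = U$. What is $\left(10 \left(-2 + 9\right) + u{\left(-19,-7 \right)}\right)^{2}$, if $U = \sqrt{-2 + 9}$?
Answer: $\left(70 + \sqrt{7}\right)^{2} \approx 5277.4$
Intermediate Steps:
$U = \sqrt{7} \approx 2.6458$
$u{\left(y,P \right)} = \sqrt{7}$
$\left(10 \left(-2 + 9\right) + u{\left(-19,-7 \right)}\right)^{2} = \left(10 \left(-2 + 9\right) + \sqrt{7}\right)^{2} = \left(10 \cdot 7 + \sqrt{7}\right)^{2} = \left(70 + \sqrt{7}\right)^{2}$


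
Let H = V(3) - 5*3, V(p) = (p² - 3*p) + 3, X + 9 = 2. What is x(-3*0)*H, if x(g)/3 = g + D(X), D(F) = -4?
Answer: 144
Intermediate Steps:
X = -7 (X = -9 + 2 = -7)
V(p) = 3 + p² - 3*p
H = -12 (H = (3 + 3² - 3*3) - 5*3 = (3 + 9 - 9) - 15 = 3 - 15 = -12)
x(g) = -12 + 3*g (x(g) = 3*(g - 4) = 3*(-4 + g) = -12 + 3*g)
x(-3*0)*H = (-12 + 3*(-3*0))*(-12) = (-12 + 3*0)*(-12) = (-12 + 0)*(-12) = -12*(-12) = 144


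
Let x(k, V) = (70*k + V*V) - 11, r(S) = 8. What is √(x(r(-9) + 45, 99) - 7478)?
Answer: √6022 ≈ 77.602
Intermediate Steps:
x(k, V) = -11 + V² + 70*k (x(k, V) = (70*k + V²) - 11 = (V² + 70*k) - 11 = -11 + V² + 70*k)
√(x(r(-9) + 45, 99) - 7478) = √((-11 + 99² + 70*(8 + 45)) - 7478) = √((-11 + 9801 + 70*53) - 7478) = √((-11 + 9801 + 3710) - 7478) = √(13500 - 7478) = √6022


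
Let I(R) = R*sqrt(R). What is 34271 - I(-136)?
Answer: 34271 + 272*I*sqrt(34) ≈ 34271.0 + 1586.0*I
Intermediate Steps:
I(R) = R**(3/2)
34271 - I(-136) = 34271 - (-136)**(3/2) = 34271 - (-272)*I*sqrt(34) = 34271 + 272*I*sqrt(34)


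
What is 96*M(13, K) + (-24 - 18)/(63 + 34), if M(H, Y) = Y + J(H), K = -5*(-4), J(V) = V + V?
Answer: 428310/97 ≈ 4415.6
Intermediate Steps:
J(V) = 2*V
K = 20
M(H, Y) = Y + 2*H
96*M(13, K) + (-24 - 18)/(63 + 34) = 96*(20 + 2*13) + (-24 - 18)/(63 + 34) = 96*(20 + 26) - 42/97 = 96*46 - 42*1/97 = 4416 - 42/97 = 428310/97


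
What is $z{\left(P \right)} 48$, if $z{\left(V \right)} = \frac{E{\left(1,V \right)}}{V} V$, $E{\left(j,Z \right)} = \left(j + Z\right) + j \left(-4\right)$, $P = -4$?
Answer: $-336$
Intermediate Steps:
$E{\left(j,Z \right)} = Z - 3 j$ ($E{\left(j,Z \right)} = \left(Z + j\right) - 4 j = Z - 3 j$)
$z{\left(V \right)} = -3 + V$ ($z{\left(V \right)} = \frac{V - 3}{V} V = \frac{-3 + V}{V} V = -3 + V$)
$z{\left(P \right)} 48 = \left(-3 - 4\right) 48 = \left(-7\right) 48 = -336$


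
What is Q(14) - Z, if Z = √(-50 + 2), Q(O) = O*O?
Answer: 196 - 4*I*√3 ≈ 196.0 - 6.9282*I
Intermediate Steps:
Q(O) = O²
Z = 4*I*√3 (Z = √(-48) = 4*I*√3 ≈ 6.9282*I)
Q(14) - Z = 14² - 4*I*√3 = 196 - 4*I*√3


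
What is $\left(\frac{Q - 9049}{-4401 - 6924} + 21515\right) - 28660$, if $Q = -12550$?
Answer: $- \frac{80895526}{11325} \approx -7143.1$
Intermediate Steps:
$\left(\frac{Q - 9049}{-4401 - 6924} + 21515\right) - 28660 = \left(\frac{-12550 - 9049}{-4401 - 6924} + 21515\right) - 28660 = \left(- \frac{21599}{-11325} + 21515\right) - 28660 = \left(\left(-21599\right) \left(- \frac{1}{11325}\right) + 21515\right) - 28660 = \left(\frac{21599}{11325} + 21515\right) - 28660 = \frac{243678974}{11325} - 28660 = - \frac{80895526}{11325}$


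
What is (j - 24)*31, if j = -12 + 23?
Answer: -403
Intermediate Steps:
j = 11
(j - 24)*31 = (11 - 24)*31 = -13*31 = -403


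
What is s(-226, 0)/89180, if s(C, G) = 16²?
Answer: 64/22295 ≈ 0.0028706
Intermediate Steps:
s(C, G) = 256
s(-226, 0)/89180 = 256/89180 = 256*(1/89180) = 64/22295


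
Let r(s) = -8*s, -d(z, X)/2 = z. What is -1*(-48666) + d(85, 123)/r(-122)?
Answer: 23748923/488 ≈ 48666.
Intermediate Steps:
d(z, X) = -2*z
-1*(-48666) + d(85, 123)/r(-122) = -1*(-48666) + (-2*85)/((-8*(-122))) = 48666 - 170/976 = 48666 - 170*1/976 = 48666 - 85/488 = 23748923/488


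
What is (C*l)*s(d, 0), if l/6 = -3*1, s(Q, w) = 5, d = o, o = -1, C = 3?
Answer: -270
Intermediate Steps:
d = -1
l = -18 (l = 6*(-3*1) = 6*(-3) = -18)
(C*l)*s(d, 0) = (3*(-18))*5 = -54*5 = -270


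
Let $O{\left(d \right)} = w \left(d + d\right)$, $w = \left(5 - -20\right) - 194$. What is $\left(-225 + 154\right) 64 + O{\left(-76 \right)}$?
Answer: $21144$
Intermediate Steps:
$w = -169$ ($w = \left(5 + 20\right) - 194 = 25 - 194 = -169$)
$O{\left(d \right)} = - 338 d$ ($O{\left(d \right)} = - 169 \left(d + d\right) = - 169 \cdot 2 d = - 338 d$)
$\left(-225 + 154\right) 64 + O{\left(-76 \right)} = \left(-225 + 154\right) 64 - -25688 = \left(-71\right) 64 + 25688 = -4544 + 25688 = 21144$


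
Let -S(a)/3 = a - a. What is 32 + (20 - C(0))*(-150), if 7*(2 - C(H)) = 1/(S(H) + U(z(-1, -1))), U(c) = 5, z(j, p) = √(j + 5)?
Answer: -18706/7 ≈ -2672.3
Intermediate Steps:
z(j, p) = √(5 + j)
S(a) = 0 (S(a) = -3*(a - a) = -3*0 = 0)
C(H) = 69/35 (C(H) = 2 - 1/(7*(0 + 5)) = 2 - ⅐/5 = 2 - ⅐*⅕ = 2 - 1/35 = 69/35)
32 + (20 - C(0))*(-150) = 32 + (20 - 1*69/35)*(-150) = 32 + (20 - 69/35)*(-150) = 32 + (631/35)*(-150) = 32 - 18930/7 = -18706/7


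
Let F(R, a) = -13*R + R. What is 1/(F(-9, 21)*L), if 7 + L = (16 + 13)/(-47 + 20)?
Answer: -1/872 ≈ -0.0011468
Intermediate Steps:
L = -218/27 (L = -7 + (16 + 13)/(-47 + 20) = -7 + 29/(-27) = -7 + 29*(-1/27) = -7 - 29/27 = -218/27 ≈ -8.0741)
F(R, a) = -12*R
1/(F(-9, 21)*L) = 1/(-12*(-9)*(-218/27)) = 1/(108*(-218/27)) = 1/(-872) = -1/872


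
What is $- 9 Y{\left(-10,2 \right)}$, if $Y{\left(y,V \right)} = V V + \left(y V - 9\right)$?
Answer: $225$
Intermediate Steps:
$Y{\left(y,V \right)} = -9 + V^{2} + V y$ ($Y{\left(y,V \right)} = V^{2} + \left(V y - 9\right) = V^{2} + \left(-9 + V y\right) = -9 + V^{2} + V y$)
$- 9 Y{\left(-10,2 \right)} = - 9 \left(-9 + 2^{2} + 2 \left(-10\right)\right) = - 9 \left(-9 + 4 - 20\right) = \left(-9\right) \left(-25\right) = 225$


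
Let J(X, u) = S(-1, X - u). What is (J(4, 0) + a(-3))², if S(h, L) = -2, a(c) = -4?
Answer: 36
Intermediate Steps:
J(X, u) = -2
(J(4, 0) + a(-3))² = (-2 - 4)² = (-6)² = 36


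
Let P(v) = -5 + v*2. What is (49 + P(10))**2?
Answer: 4096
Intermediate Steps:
P(v) = -5 + 2*v
(49 + P(10))**2 = (49 + (-5 + 2*10))**2 = (49 + (-5 + 20))**2 = (49 + 15)**2 = 64**2 = 4096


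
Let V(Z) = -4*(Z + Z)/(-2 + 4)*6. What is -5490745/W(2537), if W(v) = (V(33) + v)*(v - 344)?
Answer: -64597/45021 ≈ -1.4348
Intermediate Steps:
V(Z) = -24*Z (V(Z) = -4*2*Z/2*6 = -4*Z*6 = -24*Z)
W(v) = (-792 + v)*(-344 + v) (W(v) = (-24*33 + v)*(v - 344) = (-792 + v)*(-344 + v))
-5490745/W(2537) = -5490745/(272448 + 2537² - 1136*2537) = -5490745/(272448 + 6436369 - 2882032) = -5490745/3826785 = -5490745*1/3826785 = -64597/45021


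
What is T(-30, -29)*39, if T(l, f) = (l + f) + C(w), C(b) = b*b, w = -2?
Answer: -2145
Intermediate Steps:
C(b) = b²
T(l, f) = 4 + f + l (T(l, f) = (l + f) + (-2)² = (f + l) + 4 = 4 + f + l)
T(-30, -29)*39 = (4 - 29 - 30)*39 = -55*39 = -2145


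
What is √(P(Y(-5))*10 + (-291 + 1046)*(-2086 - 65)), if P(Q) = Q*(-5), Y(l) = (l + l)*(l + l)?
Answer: 7*I*√33245 ≈ 1276.3*I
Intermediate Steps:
Y(l) = 4*l² (Y(l) = (2*l)*(2*l) = 4*l²)
P(Q) = -5*Q
√(P(Y(-5))*10 + (-291 + 1046)*(-2086 - 65)) = √(-20*(-5)²*10 + (-291 + 1046)*(-2086 - 65)) = √(-20*25*10 + 755*(-2151)) = √(-5*100*10 - 1624005) = √(-500*10 - 1624005) = √(-5000 - 1624005) = √(-1629005) = 7*I*√33245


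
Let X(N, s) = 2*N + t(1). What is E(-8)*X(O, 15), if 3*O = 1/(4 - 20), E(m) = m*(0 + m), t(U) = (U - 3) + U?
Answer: -200/3 ≈ -66.667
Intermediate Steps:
t(U) = -3 + 2*U (t(U) = (-3 + U) + U = -3 + 2*U)
E(m) = m² (E(m) = m*m = m²)
O = -1/48 (O = 1/(3*(4 - 20)) = (⅓)/(-16) = (⅓)*(-1/16) = -1/48 ≈ -0.020833)
X(N, s) = -1 + 2*N (X(N, s) = 2*N + (-3 + 2*1) = 2*N + (-3 + 2) = 2*N - 1 = -1 + 2*N)
E(-8)*X(O, 15) = (-8)²*(-1 + 2*(-1/48)) = 64*(-1 - 1/24) = 64*(-25/24) = -200/3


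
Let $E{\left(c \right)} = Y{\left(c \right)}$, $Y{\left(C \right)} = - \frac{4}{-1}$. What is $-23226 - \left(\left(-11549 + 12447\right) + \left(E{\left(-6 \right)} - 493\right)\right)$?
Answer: $-23635$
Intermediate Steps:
$Y{\left(C \right)} = 4$ ($Y{\left(C \right)} = \left(-4\right) \left(-1\right) = 4$)
$E{\left(c \right)} = 4$
$-23226 - \left(\left(-11549 + 12447\right) + \left(E{\left(-6 \right)} - 493\right)\right) = -23226 - \left(\left(-11549 + 12447\right) + \left(4 - 493\right)\right) = -23226 - \left(898 + \left(4 - 493\right)\right) = -23226 - \left(898 - 489\right) = -23226 - 409 = -23635$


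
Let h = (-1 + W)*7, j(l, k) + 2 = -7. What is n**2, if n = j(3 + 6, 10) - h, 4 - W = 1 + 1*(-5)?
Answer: 3364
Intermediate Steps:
j(l, k) = -9 (j(l, k) = -2 - 7 = -9)
W = 8 (W = 4 - (1 + 1*(-5)) = 4 - (1 - 5) = 4 - 1*(-4) = 4 + 4 = 8)
h = 49 (h = (-1 + 8)*7 = 7*7 = 49)
n = -58 (n = -9 - 1*49 = -9 - 49 = -58)
n**2 = (-58)**2 = 3364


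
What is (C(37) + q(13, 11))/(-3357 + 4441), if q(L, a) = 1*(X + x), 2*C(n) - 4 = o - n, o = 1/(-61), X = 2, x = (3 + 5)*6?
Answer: 2043/66124 ≈ 0.030896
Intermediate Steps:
x = 48 (x = 8*6 = 48)
o = -1/61 ≈ -0.016393
C(n) = 243/122 - n/2 (C(n) = 2 + (-1/61 - n)/2 = 2 + (-1/122 - n/2) = 243/122 - n/2)
q(L, a) = 50 (q(L, a) = 1*(2 + 48) = 1*50 = 50)
(C(37) + q(13, 11))/(-3357 + 4441) = ((243/122 - ½*37) + 50)/(-3357 + 4441) = ((243/122 - 37/2) + 50)/1084 = (-1007/61 + 50)*(1/1084) = (2043/61)*(1/1084) = 2043/66124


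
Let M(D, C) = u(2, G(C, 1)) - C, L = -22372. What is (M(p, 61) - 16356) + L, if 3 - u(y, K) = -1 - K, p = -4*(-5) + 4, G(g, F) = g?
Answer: -38724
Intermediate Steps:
p = 24 (p = 20 + 4 = 24)
u(y, K) = 4 + K (u(y, K) = 3 - (-1 - K) = 3 + (1 + K) = 4 + K)
M(D, C) = 4 (M(D, C) = (4 + C) - C = 4)
(M(p, 61) - 16356) + L = (4 - 16356) - 22372 = -16352 - 22372 = -38724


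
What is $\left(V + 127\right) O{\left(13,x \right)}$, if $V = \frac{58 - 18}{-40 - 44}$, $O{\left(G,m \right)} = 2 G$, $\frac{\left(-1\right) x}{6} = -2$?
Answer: $\frac{69082}{21} \approx 3289.6$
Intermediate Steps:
$x = 12$ ($x = \left(-6\right) \left(-2\right) = 12$)
$V = - \frac{10}{21}$ ($V = \frac{40}{-84} = 40 \left(- \frac{1}{84}\right) = - \frac{10}{21} \approx -0.47619$)
$\left(V + 127\right) O{\left(13,x \right)} = \left(- \frac{10}{21} + 127\right) 2 \cdot 13 = \frac{2657}{21} \cdot 26 = \frac{69082}{21}$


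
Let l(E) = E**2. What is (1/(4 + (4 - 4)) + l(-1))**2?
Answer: 25/16 ≈ 1.5625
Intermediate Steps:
(1/(4 + (4 - 4)) + l(-1))**2 = (1/(4 + (4 - 4)) + (-1)**2)**2 = (1/(4 + 0) + 1)**2 = (1/4 + 1)**2 = (5/4)**2 = 25/16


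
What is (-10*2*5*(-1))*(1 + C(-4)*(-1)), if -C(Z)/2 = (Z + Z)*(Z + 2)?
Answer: 3300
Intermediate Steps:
C(Z) = -4*Z*(2 + Z) (C(Z) = -2*(Z + Z)*(Z + 2) = -2*2*Z*(2 + Z) = -4*Z*(2 + Z))
(-10*2*5*(-1))*(1 + C(-4)*(-1)) = (-10*2*5*(-1))*(1 - 4*(-4)*(2 - 4)*(-1)) = (-100*(-1))*(1 - 4*(-4)*(-2)*(-1)) = (-10*(-10))*(1 - 32*(-1)) = 100*(1 + 32) = 100*33 = 3300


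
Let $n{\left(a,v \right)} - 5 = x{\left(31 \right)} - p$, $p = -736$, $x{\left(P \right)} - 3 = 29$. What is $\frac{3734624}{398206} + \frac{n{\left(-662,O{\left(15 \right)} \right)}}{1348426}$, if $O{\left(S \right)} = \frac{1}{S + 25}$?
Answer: $\frac{2518085957531}{268475661878} \approx 9.3792$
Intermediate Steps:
$x{\left(P \right)} = 32$ ($x{\left(P \right)} = 3 + 29 = 32$)
$O{\left(S \right)} = \frac{1}{25 + S}$
$n{\left(a,v \right)} = 773$ ($n{\left(a,v \right)} = 5 + \left(32 - -736\right) = 5 + \left(32 + 736\right) = 5 + 768 = 773$)
$\frac{3734624}{398206} + \frac{n{\left(-662,O{\left(15 \right)} \right)}}{1348426} = \frac{3734624}{398206} + \frac{773}{1348426} = 3734624 \cdot \frac{1}{398206} + 773 \cdot \frac{1}{1348426} = \frac{1867312}{199103} + \frac{773}{1348426} = \frac{2518085957531}{268475661878}$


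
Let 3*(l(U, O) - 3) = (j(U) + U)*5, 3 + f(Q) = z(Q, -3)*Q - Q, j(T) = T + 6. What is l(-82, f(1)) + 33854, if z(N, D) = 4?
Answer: 100781/3 ≈ 33594.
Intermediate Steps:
j(T) = 6 + T
f(Q) = -3 + 3*Q (f(Q) = -3 + (4*Q - Q) = -3 + 3*Q)
l(U, O) = 13 + 10*U/3 (l(U, O) = 3 + (((6 + U) + U)*5)/3 = 3 + ((6 + 2*U)*5)/3 = 3 + (30 + 10*U)/3 = 3 + (10 + 10*U/3) = 13 + 10*U/3)
l(-82, f(1)) + 33854 = (13 + (10/3)*(-82)) + 33854 = (13 - 820/3) + 33854 = -781/3 + 33854 = 100781/3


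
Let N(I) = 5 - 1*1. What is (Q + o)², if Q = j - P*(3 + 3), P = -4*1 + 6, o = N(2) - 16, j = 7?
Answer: 289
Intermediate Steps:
N(I) = 4 (N(I) = 5 - 1 = 4)
o = -12 (o = 4 - 16 = -12)
P = 2 (P = -4 + 6 = 2)
Q = -5 (Q = 7 - 2*(3 + 3) = 7 - 2*6 = 7 - 1*12 = 7 - 12 = -5)
(Q + o)² = (-5 - 12)² = (-17)² = 289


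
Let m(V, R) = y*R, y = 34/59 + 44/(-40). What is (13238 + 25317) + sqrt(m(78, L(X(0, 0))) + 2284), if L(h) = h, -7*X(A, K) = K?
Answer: 38555 + 2*sqrt(571) ≈ 38603.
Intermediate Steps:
X(A, K) = -K/7
y = -309/590 (y = 34*(1/59) + 44*(-1/40) = 34/59 - 11/10 = -309/590 ≈ -0.52373)
m(V, R) = -309*R/590
(13238 + 25317) + sqrt(m(78, L(X(0, 0))) + 2284) = (13238 + 25317) + sqrt(-(-309)*0/4130 + 2284) = 38555 + sqrt(-309/590*0 + 2284) = 38555 + sqrt(0 + 2284) = 38555 + sqrt(2284) = 38555 + 2*sqrt(571)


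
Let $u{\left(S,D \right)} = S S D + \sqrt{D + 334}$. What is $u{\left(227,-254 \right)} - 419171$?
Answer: $-13507537 + 4 \sqrt{5} \approx -1.3508 \cdot 10^{7}$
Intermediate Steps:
$u{\left(S,D \right)} = \sqrt{334 + D} + D S^{2}$ ($u{\left(S,D \right)} = S^{2} D + \sqrt{334 + D} = D S^{2} + \sqrt{334 + D} = \sqrt{334 + D} + D S^{2}$)
$u{\left(227,-254 \right)} - 419171 = \left(\sqrt{334 - 254} - 254 \cdot 227^{2}\right) - 419171 = \left(\sqrt{80} - 13088366\right) - 419171 = \left(4 \sqrt{5} - 13088366\right) - 419171 = \left(-13088366 + 4 \sqrt{5}\right) - 419171 = -13507537 + 4 \sqrt{5}$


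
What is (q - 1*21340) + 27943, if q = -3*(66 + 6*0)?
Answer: 6405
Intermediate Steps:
q = -198 (q = -3*(66 + 0) = -3*66 = -198)
(q - 1*21340) + 27943 = (-198 - 1*21340) + 27943 = (-198 - 21340) + 27943 = -21538 + 27943 = 6405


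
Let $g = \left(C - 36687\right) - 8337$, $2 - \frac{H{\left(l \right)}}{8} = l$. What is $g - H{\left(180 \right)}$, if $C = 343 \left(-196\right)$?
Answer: $-110828$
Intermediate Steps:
$H{\left(l \right)} = 16 - 8 l$
$C = -67228$
$g = -112252$ ($g = \left(-67228 - 36687\right) - 8337 = -103915 - 8337 = -112252$)
$g - H{\left(180 \right)} = -112252 - \left(16 - 1440\right) = -112252 - -1424 = -112252 + 1424 = -110828$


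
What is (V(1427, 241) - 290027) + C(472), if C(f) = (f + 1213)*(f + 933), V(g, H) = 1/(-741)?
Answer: 1539351917/741 ≈ 2.0774e+6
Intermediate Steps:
V(g, H) = -1/741
C(f) = (933 + f)*(1213 + f) (C(f) = (1213 + f)*(933 + f) = (933 + f)*(1213 + f))
(V(1427, 241) - 290027) + C(472) = (-1/741 - 290027) + (1131729 + 472² + 2146*472) = -214910008/741 + (1131729 + 222784 + 1012912) = -214910008/741 + 2367425 = 1539351917/741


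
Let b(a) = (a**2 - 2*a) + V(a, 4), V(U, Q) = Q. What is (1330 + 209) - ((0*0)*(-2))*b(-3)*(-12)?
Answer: 1539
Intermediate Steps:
b(a) = 4 + a**2 - 2*a (b(a) = (a**2 - 2*a) + 4 = 4 + a**2 - 2*a)
(1330 + 209) - ((0*0)*(-2))*b(-3)*(-12) = (1330 + 209) - ((0*0)*(-2))*(4 + (-3)**2 - 2*(-3))*(-12) = 1539 - (0*(-2))*(4 + 9 + 6)*(-12) = 1539 - 0*19*(-12) = 1539 - 0*(-12) = 1539 - 1*0 = 1539 + 0 = 1539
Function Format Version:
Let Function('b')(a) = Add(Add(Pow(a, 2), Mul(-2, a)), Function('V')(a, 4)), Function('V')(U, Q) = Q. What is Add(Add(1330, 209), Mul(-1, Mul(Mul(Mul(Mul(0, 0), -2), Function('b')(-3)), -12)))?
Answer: 1539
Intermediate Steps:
Function('b')(a) = Add(4, Pow(a, 2), Mul(-2, a)) (Function('b')(a) = Add(Add(Pow(a, 2), Mul(-2, a)), 4) = Add(4, Pow(a, 2), Mul(-2, a)))
Add(Add(1330, 209), Mul(-1, Mul(Mul(Mul(Mul(0, 0), -2), Function('b')(-3)), -12))) = Add(Add(1330, 209), Mul(-1, Mul(Mul(Mul(Mul(0, 0), -2), Add(4, Pow(-3, 2), Mul(-2, -3))), -12))) = Add(1539, Mul(-1, Mul(Mul(Mul(0, -2), Add(4, 9, 6)), -12))) = Add(1539, Mul(-1, Mul(Mul(0, 19), -12))) = Add(1539, Mul(-1, Mul(0, -12))) = Add(1539, Mul(-1, 0)) = Add(1539, 0) = 1539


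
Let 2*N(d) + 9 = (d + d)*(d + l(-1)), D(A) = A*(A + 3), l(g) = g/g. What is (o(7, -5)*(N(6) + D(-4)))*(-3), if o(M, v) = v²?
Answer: -6225/2 ≈ -3112.5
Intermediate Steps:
l(g) = 1
D(A) = A*(3 + A)
N(d) = -9/2 + d*(1 + d) (N(d) = -9/2 + ((d + d)*(d + 1))/2 = -9/2 + ((2*d)*(1 + d))/2 = -9/2 + (2*d*(1 + d))/2 = -9/2 + d*(1 + d))
(o(7, -5)*(N(6) + D(-4)))*(-3) = ((-5)²*((-9/2 + 6 + 6²) - 4*(3 - 4)))*(-3) = (25*((-9/2 + 6 + 36) - 4*(-1)))*(-3) = (25*(75/2 + 4))*(-3) = (25*(83/2))*(-3) = (2075/2)*(-3) = -6225/2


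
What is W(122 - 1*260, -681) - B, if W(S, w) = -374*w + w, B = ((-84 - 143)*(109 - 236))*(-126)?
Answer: 3886467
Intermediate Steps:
B = -3632454 (B = -227*(-127)*(-126) = 28829*(-126) = -3632454)
W(S, w) = -373*w
W(122 - 1*260, -681) - B = -373*(-681) - 1*(-3632454) = 254013 + 3632454 = 3886467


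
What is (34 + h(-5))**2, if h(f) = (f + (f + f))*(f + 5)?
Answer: 1156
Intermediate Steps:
h(f) = 3*f*(5 + f) (h(f) = (f + 2*f)*(5 + f) = (3*f)*(5 + f) = 3*f*(5 + f))
(34 + h(-5))**2 = (34 + 3*(-5)*(5 - 5))**2 = (34 + 3*(-5)*0)**2 = (34 + 0)**2 = 34**2 = 1156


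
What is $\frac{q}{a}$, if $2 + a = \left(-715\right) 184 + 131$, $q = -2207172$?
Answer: $\frac{2207172}{131431} \approx 16.793$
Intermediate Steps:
$a = -131431$ ($a = -2 + \left(\left(-715\right) 184 + 131\right) = -2 + \left(-131560 + 131\right) = -2 - 131429 = -131431$)
$\frac{q}{a} = - \frac{2207172}{-131431} = \left(-2207172\right) \left(- \frac{1}{131431}\right) = \frac{2207172}{131431}$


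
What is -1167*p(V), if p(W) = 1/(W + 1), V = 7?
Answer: -1167/8 ≈ -145.88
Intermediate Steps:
p(W) = 1/(1 + W)
-1167*p(V) = -1167/(1 + 7) = -1167/8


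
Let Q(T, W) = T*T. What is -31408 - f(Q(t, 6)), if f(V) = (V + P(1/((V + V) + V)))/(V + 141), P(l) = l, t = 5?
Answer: -195515738/6225 ≈ -31408.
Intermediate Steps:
Q(T, W) = T**2
f(V) = (V + 1/(3*V))/(141 + V) (f(V) = (V + 1/((V + V) + V))/(V + 141) = (V + 1/(2*V + V))/(141 + V) = (V + 1/(3*V))/(141 + V))
-31408 - f(Q(t, 6)) = -31408 - (1/3 + (5**2)**2)/((5**2)*(141 + 5**2)) = -31408 - (1/3 + 25**2)/(25*(141 + 25)) = -31408 - (1/3 + 625)/(25*166) = -31408 - 1876/(25*166*3) = -31408 - 1*938/6225 = -31408 - 938/6225 = -195515738/6225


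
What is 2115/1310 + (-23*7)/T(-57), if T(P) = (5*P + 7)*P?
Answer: 1665169/1037913 ≈ 1.6043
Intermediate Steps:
T(P) = P*(7 + 5*P) (T(P) = (7 + 5*P)*P = P*(7 + 5*P))
2115/1310 + (-23*7)/T(-57) = 2115/1310 + (-23*7)/((-57*(7 + 5*(-57)))) = 2115*(1/1310) - 161*(-1/(57*(7 - 285))) = 423/262 - 161/((-57*(-278))) = 423/262 - 161/15846 = 1665169/1037913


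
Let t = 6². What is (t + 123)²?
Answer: 25281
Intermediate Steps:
t = 36
(t + 123)² = (36 + 123)² = 159² = 25281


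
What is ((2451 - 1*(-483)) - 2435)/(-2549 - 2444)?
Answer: -499/4993 ≈ -0.099940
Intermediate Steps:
((2451 - 1*(-483)) - 2435)/(-2549 - 2444) = ((2451 + 483) - 2435)/(-4993) = (2934 - 2435)*(-1/4993) = 499*(-1/4993) = -499/4993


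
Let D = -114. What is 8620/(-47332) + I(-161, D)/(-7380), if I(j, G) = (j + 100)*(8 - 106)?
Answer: -43320787/43663770 ≈ -0.99214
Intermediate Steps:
I(j, G) = -9800 - 98*j (I(j, G) = (100 + j)*(-98) = -9800 - 98*j)
8620/(-47332) + I(-161, D)/(-7380) = 8620/(-47332) + (-9800 - 98*(-161))/(-7380) = 8620*(-1/47332) + (-9800 + 15778)*(-1/7380) = -2155/11833 + 5978*(-1/7380) = -2155/11833 - 2989/3690 = -43320787/43663770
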